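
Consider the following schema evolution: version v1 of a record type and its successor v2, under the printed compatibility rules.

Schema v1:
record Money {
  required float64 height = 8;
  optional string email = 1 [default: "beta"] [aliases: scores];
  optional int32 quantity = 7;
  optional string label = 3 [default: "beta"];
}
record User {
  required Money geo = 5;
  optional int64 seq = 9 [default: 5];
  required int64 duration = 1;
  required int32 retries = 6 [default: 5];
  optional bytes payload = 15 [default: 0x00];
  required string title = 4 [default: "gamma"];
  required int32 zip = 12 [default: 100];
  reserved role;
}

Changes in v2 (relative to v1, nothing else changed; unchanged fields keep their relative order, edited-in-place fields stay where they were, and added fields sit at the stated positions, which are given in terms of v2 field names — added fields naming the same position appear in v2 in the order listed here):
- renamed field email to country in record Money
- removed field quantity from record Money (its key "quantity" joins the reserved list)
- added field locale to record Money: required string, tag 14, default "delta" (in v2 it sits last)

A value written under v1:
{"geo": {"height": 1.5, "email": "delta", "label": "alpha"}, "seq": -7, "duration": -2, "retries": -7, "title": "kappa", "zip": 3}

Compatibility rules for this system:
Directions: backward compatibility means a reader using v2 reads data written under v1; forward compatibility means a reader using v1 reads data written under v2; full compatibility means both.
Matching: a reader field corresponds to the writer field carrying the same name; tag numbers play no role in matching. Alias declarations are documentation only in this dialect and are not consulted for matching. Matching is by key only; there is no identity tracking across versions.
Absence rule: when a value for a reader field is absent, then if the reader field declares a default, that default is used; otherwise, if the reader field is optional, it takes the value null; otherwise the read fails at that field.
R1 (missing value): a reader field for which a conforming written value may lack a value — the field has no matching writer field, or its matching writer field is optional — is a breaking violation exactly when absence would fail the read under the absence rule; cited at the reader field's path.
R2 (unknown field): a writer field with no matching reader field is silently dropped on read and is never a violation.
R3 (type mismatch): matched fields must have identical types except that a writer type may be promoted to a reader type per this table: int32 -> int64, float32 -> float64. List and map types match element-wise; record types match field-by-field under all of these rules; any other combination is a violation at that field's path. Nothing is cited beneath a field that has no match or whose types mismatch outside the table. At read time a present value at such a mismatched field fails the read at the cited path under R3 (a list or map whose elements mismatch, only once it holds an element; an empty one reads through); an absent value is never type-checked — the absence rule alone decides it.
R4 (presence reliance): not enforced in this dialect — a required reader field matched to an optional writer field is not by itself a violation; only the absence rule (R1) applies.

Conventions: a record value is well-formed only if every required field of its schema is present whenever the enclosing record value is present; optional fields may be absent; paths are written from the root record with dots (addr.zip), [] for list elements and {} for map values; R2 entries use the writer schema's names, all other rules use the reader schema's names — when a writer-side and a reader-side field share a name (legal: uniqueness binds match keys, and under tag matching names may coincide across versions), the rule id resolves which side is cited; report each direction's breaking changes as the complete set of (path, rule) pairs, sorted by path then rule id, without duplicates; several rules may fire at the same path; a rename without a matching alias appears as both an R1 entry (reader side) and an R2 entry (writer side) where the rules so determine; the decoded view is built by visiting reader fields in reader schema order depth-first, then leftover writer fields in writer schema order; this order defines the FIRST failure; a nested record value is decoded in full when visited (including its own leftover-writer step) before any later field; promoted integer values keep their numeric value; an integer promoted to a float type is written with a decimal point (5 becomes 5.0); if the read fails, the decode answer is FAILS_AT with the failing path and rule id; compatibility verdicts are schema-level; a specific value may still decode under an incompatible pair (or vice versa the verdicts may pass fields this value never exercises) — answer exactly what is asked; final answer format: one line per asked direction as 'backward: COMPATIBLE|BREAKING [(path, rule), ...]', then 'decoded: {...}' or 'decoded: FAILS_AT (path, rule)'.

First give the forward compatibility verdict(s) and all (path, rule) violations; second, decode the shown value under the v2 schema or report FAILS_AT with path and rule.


forward: COMPATIBLE []; decoded: {"geo": {"height": 1.5, "country": "beta", "label": "alpha", "locale": "delta"}, "seq": -7, "duration": -2, "retries": -7, "payload": 0x00, "title": "kappa", "zip": 3}

in User below, arrows point writer -> reader
forward for User (reader v1, writer v2):
  Money -> Money, writer required: geo aligns to geo
  int64 -> int64, writer optional: seq aligns to seq
  int64 -> int64, writer required: duration aligns to duration
  int32 -> int32, writer required: retries aligns to retries
  bytes -> bytes, writer optional: payload aligns to payload
  string -> string, writer required: title aligns to title
  int32 -> int32, writer required: zip aligns to zip
  float64 -> float64, writer required: geo.height aligns to geo.height
  geo.email: no writer match
  geo.quantity: no writer match
  string -> string, writer optional: geo.label aligns to geo.label
  geo.country (writer side), unknown to reader
  geo.locale (writer side), unknown to reader
  => forward: COMPATIBLE
decoding the User value with the v2 reader:
  geo.height := 1.5
  geo.country := "beta" (absent -> default)
  geo.label := "alpha"
  geo.locale := "delta" (absent -> default)
  writer geo.email: unknown -> dropped
  seq := -7
  duration := -2
  retries := -7
  payload := 0x00 (absent -> default)
  title := "kappa"
  zip := 3
  => decoded: {"geo": {"height": 1.5, "country": "beta", "label": "alpha", "locale": "delta"}, "seq": -7, "duration": -2, "retries": -7, "payload": 0x00, "title": "kappa", "zip": 3}


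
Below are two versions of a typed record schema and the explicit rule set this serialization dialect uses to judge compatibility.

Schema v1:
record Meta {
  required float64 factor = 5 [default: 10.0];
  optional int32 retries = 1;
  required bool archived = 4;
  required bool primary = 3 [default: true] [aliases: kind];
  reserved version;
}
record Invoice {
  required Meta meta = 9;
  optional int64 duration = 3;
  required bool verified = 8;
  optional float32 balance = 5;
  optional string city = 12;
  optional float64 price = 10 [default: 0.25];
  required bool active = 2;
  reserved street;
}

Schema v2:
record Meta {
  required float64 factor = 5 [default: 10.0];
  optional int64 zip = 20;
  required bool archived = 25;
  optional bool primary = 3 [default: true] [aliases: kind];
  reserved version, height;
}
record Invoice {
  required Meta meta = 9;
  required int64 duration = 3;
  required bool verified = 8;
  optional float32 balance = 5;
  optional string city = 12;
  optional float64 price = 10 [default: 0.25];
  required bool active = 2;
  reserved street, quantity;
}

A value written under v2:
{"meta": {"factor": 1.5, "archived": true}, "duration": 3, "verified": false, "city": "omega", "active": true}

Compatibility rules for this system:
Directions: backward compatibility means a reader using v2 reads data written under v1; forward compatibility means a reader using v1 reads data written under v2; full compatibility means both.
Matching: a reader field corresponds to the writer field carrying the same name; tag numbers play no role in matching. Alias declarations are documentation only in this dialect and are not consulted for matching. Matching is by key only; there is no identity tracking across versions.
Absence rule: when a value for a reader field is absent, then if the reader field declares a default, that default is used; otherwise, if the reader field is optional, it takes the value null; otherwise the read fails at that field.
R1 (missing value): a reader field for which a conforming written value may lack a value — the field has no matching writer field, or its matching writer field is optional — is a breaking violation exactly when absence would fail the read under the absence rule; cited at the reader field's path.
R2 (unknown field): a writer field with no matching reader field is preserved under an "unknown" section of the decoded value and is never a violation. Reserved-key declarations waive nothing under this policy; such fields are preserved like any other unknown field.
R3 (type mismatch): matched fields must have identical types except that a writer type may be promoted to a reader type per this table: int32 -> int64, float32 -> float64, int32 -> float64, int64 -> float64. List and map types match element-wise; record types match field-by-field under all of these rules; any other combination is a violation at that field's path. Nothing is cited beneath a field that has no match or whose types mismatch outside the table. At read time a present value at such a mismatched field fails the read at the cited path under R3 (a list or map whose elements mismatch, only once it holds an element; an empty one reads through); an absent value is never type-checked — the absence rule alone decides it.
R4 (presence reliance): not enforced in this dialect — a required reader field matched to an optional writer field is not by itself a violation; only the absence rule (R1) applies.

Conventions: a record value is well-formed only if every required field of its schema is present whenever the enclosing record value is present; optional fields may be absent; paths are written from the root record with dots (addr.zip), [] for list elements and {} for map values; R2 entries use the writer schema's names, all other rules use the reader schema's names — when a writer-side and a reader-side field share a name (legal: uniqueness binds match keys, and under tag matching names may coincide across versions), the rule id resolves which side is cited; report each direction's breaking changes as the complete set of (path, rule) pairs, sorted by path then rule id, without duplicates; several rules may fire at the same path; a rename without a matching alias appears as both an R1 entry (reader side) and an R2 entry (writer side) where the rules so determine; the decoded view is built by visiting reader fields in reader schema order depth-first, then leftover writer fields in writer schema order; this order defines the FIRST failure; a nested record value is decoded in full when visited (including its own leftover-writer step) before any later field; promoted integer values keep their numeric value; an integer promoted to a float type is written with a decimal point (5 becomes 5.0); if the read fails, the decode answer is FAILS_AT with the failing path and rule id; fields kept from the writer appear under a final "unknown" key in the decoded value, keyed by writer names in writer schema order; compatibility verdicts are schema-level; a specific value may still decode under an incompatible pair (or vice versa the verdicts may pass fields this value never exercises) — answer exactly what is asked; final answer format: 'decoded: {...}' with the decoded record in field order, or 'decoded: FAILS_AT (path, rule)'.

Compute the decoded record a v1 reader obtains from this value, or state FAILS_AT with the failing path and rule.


decoded: {"meta": {"factor": 1.5, "retries": null, "archived": true, "primary": true}, "duration": 3, "verified": false, "balance": null, "city": "omega", "price": 0.25, "active": true}

in Invoice below, arrows point writer -> reader
decoding the Invoice value with the v1 reader:
  meta.factor := 1.5
  meta.retries := null (missing; optional => null)
  meta.archived := true
  meta.primary := true (missing; default applied)
  duration := 3
  verified := false
  balance := null (missing; optional => null)
  city := "omega"
  price := 0.25 (missing; default applied)
  active := true
  => decoded: {"meta": {"factor": 1.5, "retries": null, "archived": true, "primary": true}, "duration": 3, "verified": false, "balance": null, "city": "omega", "price": 0.25, "active": true}
diffs on Invoice not affecting the asked answer:
  field duration in record Invoice: optional changed to required -> schema-level compatibility only; this Invoice value's decode is unchanged
  added field zip to record Meta: optional int64, tag 20 (in v2 it sits immediately before archived) -> triggers nothing under the printed rules; the Invoice answer is the same either way
  removed field retries from record Meta -> triggers nothing under the printed rules; the Invoice answer is the same either way
  field primary in record Meta: required changed to optional -> triggers nothing under the printed rules; the Invoice answer is the same either way
  field archived in record Meta: tag 4 changed to 25 -> triggers nothing under the printed rules; the Invoice answer is the same either way


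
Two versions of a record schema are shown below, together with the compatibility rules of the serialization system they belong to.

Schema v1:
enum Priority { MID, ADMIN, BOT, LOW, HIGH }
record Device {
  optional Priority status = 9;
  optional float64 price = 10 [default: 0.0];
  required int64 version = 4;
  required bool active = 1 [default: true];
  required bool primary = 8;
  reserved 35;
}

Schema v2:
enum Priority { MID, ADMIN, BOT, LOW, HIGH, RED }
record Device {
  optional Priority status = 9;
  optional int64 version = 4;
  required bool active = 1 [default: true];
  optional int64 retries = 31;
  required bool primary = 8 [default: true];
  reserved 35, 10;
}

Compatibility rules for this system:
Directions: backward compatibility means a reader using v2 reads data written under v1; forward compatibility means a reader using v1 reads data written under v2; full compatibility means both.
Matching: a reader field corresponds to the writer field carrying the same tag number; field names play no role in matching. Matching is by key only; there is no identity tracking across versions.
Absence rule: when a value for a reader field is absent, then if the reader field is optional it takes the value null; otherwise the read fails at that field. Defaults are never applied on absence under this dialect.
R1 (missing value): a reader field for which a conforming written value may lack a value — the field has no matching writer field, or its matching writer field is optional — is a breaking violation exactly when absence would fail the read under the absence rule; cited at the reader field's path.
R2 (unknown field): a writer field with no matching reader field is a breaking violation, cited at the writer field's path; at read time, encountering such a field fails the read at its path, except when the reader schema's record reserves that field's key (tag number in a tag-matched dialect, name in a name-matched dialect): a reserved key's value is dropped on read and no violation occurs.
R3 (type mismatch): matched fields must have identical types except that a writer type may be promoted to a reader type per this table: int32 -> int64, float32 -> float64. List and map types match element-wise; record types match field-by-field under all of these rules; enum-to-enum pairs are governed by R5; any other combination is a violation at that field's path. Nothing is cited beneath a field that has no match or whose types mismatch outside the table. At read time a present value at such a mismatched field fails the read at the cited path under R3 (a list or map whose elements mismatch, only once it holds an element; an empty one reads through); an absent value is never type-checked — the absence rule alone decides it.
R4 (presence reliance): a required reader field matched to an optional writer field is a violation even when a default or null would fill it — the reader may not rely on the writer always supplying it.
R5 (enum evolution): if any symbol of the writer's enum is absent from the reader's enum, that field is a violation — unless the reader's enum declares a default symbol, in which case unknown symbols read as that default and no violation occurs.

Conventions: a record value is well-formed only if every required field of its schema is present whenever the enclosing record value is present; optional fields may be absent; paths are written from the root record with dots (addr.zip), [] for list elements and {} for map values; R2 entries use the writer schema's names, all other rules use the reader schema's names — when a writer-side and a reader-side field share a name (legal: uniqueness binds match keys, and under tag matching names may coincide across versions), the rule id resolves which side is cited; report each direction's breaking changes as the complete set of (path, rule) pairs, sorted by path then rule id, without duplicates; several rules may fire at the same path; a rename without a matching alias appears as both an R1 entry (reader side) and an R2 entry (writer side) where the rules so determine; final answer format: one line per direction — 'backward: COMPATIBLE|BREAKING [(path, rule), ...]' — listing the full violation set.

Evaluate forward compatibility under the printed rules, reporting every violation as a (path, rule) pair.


forward: BREAKING [(retries, R2), (status, R5), (version, R1), (version, R4)]

each type pair in Device: writer, then reader
checking forward for Device: reader v1 against writer v2:
  Priority -> Priority, writer optional: status aligns to status
  price: no writer-side match
  int64 -> int64, writer optional: version aligns to version
  bool -> bool, writer required: active aligns to active
  bool -> bool, writer required: primary aligns to primary
  leftover writer field: retries
  violation R2 at retries
  violation R5 at status
  violation R1 at version
  violation R4 at version
  => 4 violation(s): forward is BREAKING for Device
the other Device changes do not affect what is asked:
  field primary in record Device: default set to true -> its effect on Device is confined to the backward direction, not asked
  removed field price from record Device -> triggers nothing under Device's printed rules — same verdict


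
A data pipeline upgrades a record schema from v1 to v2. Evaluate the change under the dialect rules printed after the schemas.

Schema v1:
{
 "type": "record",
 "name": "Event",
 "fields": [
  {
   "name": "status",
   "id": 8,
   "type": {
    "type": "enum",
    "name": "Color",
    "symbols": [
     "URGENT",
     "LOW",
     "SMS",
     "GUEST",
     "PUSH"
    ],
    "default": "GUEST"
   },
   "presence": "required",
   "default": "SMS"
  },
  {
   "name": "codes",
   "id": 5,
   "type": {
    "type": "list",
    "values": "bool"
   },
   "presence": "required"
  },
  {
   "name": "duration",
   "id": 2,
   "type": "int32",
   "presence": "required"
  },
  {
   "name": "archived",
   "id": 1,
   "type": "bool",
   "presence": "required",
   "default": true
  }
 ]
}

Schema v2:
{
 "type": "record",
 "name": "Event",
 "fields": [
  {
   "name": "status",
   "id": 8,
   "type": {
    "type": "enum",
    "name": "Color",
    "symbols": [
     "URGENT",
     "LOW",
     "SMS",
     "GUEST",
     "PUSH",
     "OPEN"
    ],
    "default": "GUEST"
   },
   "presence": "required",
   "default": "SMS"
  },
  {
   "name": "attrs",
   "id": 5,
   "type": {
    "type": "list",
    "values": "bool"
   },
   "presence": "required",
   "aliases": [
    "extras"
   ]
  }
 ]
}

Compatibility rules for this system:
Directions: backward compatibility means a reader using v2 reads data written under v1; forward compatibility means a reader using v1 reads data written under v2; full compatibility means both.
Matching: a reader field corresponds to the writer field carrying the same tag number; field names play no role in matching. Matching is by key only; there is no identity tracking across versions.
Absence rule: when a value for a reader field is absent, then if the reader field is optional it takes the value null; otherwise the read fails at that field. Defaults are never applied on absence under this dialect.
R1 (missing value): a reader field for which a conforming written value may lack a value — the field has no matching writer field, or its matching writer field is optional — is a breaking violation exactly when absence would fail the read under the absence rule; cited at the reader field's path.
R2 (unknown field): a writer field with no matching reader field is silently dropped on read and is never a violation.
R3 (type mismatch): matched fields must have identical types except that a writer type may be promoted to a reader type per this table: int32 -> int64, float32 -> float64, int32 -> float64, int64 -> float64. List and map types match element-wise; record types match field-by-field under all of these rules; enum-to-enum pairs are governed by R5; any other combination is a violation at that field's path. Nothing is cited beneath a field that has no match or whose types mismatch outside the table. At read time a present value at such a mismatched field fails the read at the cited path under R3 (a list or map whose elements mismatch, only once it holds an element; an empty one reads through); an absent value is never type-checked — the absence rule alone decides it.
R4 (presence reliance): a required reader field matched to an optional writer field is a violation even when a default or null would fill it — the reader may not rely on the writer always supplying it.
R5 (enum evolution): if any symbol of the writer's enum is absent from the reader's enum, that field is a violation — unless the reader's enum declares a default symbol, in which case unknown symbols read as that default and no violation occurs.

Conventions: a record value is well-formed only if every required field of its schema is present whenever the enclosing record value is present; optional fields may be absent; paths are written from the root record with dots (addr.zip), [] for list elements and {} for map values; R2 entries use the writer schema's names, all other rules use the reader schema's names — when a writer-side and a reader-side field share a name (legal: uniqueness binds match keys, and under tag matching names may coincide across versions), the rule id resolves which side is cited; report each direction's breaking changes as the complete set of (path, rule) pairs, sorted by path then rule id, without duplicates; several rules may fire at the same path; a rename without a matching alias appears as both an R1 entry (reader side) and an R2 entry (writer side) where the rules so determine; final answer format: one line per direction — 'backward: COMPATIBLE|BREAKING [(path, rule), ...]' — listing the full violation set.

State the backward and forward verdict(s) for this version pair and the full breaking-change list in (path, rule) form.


backward: COMPATIBLE []; forward: BREAKING [(archived, R1), (duration, R1)]

in Event below, arrows point writer -> reader
backward for Event (reader v2, writer v1):
  Color -> Color, writer required: status aligns to status
  list<bool> -> list<bool>, writer required: attrs aligns to codes
  writer field duration has no reader counterpart
  writer field archived has no reader counterpart
  => backward: COMPATIBLE
forward for Event (reader v1, writer v2):
  Color -> Color, writer required: status aligns to status
  list<bool> -> list<bool>, writer required: codes aligns to attrs
  no writer field matches reader duration
  no writer field matches reader archived
  violation R1 at archived
  violation R1 at duration
  => forward: BREAKING (2)


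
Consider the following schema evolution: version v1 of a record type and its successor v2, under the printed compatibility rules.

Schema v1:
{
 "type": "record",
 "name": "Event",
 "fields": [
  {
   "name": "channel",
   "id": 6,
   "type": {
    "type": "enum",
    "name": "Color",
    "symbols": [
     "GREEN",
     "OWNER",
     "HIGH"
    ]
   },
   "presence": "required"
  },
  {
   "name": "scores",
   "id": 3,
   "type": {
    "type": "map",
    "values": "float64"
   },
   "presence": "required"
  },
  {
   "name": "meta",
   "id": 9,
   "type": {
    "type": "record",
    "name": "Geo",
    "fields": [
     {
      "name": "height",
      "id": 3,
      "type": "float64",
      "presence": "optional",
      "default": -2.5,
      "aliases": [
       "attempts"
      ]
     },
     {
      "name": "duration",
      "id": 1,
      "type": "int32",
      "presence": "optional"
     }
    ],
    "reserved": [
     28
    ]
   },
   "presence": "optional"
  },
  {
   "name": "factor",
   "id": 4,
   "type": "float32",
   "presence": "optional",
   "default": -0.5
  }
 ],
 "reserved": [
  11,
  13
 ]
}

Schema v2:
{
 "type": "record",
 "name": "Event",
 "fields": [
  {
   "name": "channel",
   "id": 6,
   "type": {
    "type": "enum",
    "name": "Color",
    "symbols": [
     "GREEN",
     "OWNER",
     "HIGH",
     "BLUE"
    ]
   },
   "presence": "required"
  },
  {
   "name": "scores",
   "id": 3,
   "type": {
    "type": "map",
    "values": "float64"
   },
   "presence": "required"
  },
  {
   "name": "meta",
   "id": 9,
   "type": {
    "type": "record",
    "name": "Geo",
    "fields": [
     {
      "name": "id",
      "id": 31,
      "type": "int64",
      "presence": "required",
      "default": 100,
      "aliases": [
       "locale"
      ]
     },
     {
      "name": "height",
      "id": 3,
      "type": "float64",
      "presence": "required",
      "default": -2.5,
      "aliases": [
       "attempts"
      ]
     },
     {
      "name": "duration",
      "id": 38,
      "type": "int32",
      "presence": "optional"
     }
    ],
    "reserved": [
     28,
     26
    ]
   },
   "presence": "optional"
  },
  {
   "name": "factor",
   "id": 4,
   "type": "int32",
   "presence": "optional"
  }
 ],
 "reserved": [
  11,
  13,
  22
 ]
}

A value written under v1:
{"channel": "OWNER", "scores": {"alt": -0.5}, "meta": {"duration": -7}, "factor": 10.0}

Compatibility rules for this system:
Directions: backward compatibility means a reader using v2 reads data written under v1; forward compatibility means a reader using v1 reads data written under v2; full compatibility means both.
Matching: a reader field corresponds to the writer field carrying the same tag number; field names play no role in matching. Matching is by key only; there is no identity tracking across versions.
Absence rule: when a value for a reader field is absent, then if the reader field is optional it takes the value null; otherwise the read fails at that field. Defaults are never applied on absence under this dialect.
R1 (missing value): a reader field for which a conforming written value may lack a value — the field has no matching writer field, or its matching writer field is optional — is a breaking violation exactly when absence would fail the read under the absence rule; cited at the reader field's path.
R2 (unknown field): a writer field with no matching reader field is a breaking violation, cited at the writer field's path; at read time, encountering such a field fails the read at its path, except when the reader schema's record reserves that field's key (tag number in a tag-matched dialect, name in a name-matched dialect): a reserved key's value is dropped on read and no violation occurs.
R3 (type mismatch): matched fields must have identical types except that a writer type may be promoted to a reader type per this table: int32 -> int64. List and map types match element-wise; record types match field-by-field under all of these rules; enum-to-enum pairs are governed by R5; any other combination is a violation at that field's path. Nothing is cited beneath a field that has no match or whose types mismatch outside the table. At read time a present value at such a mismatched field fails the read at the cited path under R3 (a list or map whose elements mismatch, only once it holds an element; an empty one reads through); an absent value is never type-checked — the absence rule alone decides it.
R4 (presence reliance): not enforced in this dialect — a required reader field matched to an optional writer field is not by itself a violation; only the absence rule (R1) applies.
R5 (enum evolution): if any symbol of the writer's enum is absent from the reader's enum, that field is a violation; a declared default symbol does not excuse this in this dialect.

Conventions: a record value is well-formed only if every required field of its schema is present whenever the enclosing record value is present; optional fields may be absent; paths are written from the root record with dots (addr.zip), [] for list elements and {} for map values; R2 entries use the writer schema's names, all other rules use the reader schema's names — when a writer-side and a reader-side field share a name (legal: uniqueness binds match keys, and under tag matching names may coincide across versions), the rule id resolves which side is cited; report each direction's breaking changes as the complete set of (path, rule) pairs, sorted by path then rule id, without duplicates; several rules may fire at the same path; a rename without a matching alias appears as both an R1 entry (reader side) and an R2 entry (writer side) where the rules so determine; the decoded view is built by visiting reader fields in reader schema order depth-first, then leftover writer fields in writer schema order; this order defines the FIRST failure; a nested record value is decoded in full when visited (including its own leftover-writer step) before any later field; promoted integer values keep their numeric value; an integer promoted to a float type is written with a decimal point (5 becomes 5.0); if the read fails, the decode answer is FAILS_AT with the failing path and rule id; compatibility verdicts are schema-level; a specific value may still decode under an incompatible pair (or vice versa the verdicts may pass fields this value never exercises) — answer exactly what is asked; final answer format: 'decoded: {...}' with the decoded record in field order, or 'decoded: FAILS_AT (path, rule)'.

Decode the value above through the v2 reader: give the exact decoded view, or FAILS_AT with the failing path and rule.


arrows below run writer -> reader for Event
migrating the Event value to v2:
  channel := "OWNER"
  scores := {"alt": -0.5}
  read fails at meta.id under R1 (no fill)
  => FAILS_AT (meta.id, R1)
ruling out the remaining Event differences:
  field duration in record Geo: tag 1 changed to 38 -> schema-level compatibility only; this Event value's decode is unchanged
  field height in record Geo: optional changed to required -> schema-level compatibility only; this Event value's decode is unchanged
  field factor in record Event: type float32 changed to int32 (its default is dropped) -> schema-level compatibility only; this Event value's decode is unchanged
  enum Color (field channel in record Event): symbol BLUE added -> schema-level compatibility only; this Event value's decode is unchanged

decoded: FAILS_AT (meta.id, R1)


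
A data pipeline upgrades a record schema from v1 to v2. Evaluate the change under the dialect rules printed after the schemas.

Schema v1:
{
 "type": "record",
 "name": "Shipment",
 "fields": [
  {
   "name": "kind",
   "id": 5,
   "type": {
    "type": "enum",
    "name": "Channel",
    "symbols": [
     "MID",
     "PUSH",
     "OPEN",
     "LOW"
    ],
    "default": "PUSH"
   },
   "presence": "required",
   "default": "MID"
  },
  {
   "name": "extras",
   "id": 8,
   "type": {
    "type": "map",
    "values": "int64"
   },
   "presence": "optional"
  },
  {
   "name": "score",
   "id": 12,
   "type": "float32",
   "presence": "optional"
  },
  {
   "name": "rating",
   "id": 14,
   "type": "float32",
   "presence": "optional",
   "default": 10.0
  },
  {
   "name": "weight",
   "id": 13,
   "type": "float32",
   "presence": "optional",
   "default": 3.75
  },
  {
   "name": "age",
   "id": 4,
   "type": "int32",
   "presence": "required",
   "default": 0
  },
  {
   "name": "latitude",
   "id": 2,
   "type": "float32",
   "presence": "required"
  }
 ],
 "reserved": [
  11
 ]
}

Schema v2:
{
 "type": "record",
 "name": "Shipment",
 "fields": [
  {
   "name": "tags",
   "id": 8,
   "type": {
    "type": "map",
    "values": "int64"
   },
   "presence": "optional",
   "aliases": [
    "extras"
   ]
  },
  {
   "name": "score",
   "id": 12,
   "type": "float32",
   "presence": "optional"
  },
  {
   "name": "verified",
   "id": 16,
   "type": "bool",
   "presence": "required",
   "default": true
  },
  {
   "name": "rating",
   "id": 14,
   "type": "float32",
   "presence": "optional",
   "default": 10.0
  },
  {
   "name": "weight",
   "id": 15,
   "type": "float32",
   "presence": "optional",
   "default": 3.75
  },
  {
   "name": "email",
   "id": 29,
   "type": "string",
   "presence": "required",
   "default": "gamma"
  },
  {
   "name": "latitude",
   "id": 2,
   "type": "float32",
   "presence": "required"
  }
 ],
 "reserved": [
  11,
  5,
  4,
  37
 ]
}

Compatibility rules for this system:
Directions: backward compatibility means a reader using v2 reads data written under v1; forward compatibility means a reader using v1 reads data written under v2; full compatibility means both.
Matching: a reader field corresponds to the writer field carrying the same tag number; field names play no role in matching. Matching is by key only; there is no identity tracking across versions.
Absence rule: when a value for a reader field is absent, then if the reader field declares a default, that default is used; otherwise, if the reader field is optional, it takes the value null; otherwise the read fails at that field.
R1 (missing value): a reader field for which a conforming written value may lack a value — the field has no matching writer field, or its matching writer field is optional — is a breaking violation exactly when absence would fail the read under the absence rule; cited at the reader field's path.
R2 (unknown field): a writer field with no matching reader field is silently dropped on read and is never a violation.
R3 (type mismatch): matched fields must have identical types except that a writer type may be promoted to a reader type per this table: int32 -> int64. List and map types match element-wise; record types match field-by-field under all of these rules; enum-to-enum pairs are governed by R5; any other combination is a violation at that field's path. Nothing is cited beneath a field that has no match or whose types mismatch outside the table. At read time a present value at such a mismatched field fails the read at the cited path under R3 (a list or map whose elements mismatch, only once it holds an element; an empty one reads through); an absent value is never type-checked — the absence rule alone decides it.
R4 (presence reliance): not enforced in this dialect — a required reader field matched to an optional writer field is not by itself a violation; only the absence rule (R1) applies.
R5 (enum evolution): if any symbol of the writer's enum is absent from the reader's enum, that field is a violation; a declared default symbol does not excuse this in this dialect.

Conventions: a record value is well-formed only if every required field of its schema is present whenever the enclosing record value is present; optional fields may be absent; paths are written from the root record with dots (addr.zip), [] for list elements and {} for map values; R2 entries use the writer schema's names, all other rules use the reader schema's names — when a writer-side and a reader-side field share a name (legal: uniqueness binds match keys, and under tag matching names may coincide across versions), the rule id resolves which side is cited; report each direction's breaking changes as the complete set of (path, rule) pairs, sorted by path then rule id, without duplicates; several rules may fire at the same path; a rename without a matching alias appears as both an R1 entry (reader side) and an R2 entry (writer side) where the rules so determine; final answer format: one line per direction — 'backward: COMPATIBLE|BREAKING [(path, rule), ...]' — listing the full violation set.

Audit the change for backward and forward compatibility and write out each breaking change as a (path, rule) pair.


backward: COMPATIBLE []; forward: COMPATIBLE []

arrows below run writer -> reader for Shipment
checking backward for Shipment: reader v2 against writer v1:
  tags <- extras (map<string, int64> -> map<string, int64>, writer optional)
  score <- score (float32 -> float32, writer optional)
  verified: no writer match
  rating <- rating (float32 -> float32, writer optional)
  weight: no writer match
  email: no writer match
  latitude <- latitude (float32 -> float32, writer required)
  leftover writer field: kind
  leftover writer field: weight
  leftover writer field: age
  => no violations; backward on Shipment: COMPATIBLE
checking forward for Shipment: reader v1 against writer v2:
  kind: no writer match
  extras <- tags (map<string, int64> -> map<string, int64>, writer optional)
  score <- score (float32 -> float32, writer optional)
  rating <- rating (float32 -> float32, writer optional)
  weight: no writer match
  age: no writer match
  latitude <- latitude (float32 -> float32, writer required)
  leftover writer field: verified
  leftover writer field: weight
  leftover writer field: email
  => no violations; forward on Shipment: COMPATIBLE


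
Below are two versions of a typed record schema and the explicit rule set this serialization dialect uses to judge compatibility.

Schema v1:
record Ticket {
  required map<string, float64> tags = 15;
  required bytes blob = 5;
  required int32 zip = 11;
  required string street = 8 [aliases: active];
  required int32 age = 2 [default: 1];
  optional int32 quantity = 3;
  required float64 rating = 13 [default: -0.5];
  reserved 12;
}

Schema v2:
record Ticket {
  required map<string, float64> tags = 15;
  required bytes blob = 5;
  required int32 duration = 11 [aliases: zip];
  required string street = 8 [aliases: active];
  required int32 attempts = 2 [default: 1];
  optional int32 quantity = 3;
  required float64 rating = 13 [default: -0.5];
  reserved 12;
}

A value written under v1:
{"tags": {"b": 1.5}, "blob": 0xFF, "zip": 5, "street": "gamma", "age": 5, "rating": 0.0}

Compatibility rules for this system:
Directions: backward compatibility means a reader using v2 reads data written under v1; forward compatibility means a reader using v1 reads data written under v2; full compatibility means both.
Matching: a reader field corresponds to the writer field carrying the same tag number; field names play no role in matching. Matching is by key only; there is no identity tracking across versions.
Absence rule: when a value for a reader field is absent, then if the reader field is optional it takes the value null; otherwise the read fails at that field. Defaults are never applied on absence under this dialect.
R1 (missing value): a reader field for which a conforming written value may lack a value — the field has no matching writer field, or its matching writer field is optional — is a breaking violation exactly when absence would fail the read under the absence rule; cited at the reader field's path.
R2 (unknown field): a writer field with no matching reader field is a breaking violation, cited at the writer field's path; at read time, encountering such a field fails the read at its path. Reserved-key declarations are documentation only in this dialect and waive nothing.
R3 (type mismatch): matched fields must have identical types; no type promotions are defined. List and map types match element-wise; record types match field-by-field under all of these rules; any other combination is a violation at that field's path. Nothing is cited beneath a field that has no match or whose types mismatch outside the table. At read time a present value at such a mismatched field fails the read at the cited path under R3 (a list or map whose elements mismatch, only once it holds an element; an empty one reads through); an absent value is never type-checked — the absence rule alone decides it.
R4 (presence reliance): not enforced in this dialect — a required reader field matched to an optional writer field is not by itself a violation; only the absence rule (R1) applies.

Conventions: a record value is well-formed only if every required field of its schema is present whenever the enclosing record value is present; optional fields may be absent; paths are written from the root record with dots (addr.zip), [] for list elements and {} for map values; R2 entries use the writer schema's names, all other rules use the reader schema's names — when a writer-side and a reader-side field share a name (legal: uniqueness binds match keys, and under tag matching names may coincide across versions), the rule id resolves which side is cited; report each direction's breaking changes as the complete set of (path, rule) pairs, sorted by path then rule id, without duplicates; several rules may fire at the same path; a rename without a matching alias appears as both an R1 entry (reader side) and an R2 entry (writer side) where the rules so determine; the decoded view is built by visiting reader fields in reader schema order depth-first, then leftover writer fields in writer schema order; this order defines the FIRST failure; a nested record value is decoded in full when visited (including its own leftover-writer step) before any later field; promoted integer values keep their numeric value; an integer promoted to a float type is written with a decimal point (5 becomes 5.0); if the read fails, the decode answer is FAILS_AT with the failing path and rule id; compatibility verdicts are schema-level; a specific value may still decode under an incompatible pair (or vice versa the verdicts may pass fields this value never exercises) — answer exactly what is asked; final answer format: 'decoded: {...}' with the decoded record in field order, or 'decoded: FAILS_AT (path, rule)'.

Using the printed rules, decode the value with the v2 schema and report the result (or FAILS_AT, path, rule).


decoded: {"tags": {"b": 1.5}, "blob": 0xFF, "duration": 5, "street": "gamma", "attempts": 5, "quantity": null, "rating": 0.0}

arrows below run writer -> reader for Ticket
migrating the Ticket value to v2:
  tags := {"b": 1.5}
  blob := 0xFF
  duration := 5 (from writer zip)
  street := "gamma"
  attempts := 5 (from writer age)
  quantity := null (not supplied -> null)
  rating := 0.0
  => decoded: {"tags": {"b": 1.5}, "blob": 0xFF, "duration": 5, "street": "gamma", "attempts": 5, "quantity": null, "rating": 0.0}
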